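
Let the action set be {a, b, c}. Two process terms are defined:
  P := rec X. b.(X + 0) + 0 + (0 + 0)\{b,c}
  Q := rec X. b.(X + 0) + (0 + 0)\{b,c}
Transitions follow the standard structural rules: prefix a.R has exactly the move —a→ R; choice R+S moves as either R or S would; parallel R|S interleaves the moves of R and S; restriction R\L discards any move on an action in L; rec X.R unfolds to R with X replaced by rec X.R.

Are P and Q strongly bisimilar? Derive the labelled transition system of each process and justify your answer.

Reachable graph of P (2 states):
  p0 = rec X. b.(X + 0) + 0 + (0 + 0)\{b,c} ⊢ -b-> p1
  p1 = (rec X. b.(X + 0) + 0 + (0 + 0)\{b,c}) + 0 ⊢ -b-> p1
Reachable graph of Q (2 states):
  q0 = rec X. b.(X + 0) + (0 + 0)\{b,c} ⊢ -b-> q1
  q1 = (rec X. b.(X + 0) + (0 + 0)\{b,c}) + 0 ⊢ -b-> q1
Coarsest stable partition (strong bisimilarity classes):
  B0 = {p0, p1, q0, q1}
p0 ∈ B0, q0 ∈ B0 → same block

YES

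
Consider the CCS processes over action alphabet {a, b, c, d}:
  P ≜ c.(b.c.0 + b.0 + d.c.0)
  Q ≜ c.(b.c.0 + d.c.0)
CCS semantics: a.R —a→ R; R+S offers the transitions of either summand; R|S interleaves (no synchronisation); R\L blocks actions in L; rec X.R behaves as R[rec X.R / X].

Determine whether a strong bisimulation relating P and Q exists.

P ≁ Q

LTS(P): 4 reachable states
  p0 = c.(b.c.0 + b.0 + d.c.0) ⊢ ··c··> p1
  p1 = b.c.0 + b.0 + d.c.0 ⊢ ··b··> p2, ··b··> p3, ··d··> p3
  p2 = 0 ⊢ ∅
  p3 = c.0 ⊢ ··c··> p2
LTS(Q): 4 reachable states
  q0 = c.(b.c.0 + d.c.0) ⊢ ··c··> q1
  q1 = b.c.0 + d.c.0 ⊢ ··b··> q2, ··d··> q2
  q2 = c.0 ⊢ ··c··> q3
  q3 = 0 ⊢ ∅
Bisimilarity quotient blocks:
  B0 = {p0}
  B1 = {p1}
  B2 = {p3, q2}
  B3 = {p2, q3}
  B4 = {q0}
  B5 = {q1}
p0 ∈ B0, q0 ∈ B4 → different blocks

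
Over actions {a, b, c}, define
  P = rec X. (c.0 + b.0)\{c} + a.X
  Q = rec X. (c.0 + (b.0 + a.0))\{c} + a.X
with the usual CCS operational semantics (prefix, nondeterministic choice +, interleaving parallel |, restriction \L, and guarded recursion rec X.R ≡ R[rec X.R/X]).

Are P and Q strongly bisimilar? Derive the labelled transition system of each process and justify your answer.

NO

P's transition system — 2 states:
  p0 = rec X. (c.0 + b.0)\{c} + a.X has moves -a-> p0, -b-> p1
  p1 = 0\{c} has moves stopped
Q's transition system — 2 states:
  q0 = rec X. (c.0 + (b.0 + a.0))\{c} + a.X has moves -a-> q0, -a-> q1, -b-> q1
  q1 = 0\{c} has moves stopped
Coarsest stable partition (strong bisimilarity classes):
  B0 = {p0}
  B1 = {p1, q1}
  B2 = {q0}
p0 ∈ B0, q0 ∈ B2 → different blocks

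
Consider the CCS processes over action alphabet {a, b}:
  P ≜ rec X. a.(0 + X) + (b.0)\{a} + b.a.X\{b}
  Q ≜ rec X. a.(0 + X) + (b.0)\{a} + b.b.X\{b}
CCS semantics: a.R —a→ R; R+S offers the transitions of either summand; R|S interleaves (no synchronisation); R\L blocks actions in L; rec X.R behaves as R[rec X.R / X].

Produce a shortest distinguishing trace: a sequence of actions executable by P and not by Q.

ba

Reachable graph of P (6 states):
  p0 = rec X. a.(0 + X) + (b.0)\{a} + b.a.X\{b} ⊢ —a→ p1, —b→ p2, —b→ p3
  p1 = 0 + (rec X. a.(0 + X) + (b.0)\{a} + b.a.X\{b}) ⊢ —a→ p1, —b→ p2, —b→ p3
  p2 = 0\{a} ⊢ (no moves)
  p3 = a.(rec X. a.(0 + X) + (b.0)\{a} + b.a.X\{b})\{b} ⊢ —a→ p4
  p4 = (rec X. a.(0 + X) + (b.0)\{a} + b.a.X\{b})\{b} ⊢ —a→ p5
  p5 = (0 + (rec X. a.(0 + X) + (b.0)\{a} + b.a.X\{b}))\{b} ⊢ —a→ p5
Reachable graph of Q (6 states):
  q0 = rec X. a.(0 + X) + (b.0)\{a} + b.b.X\{b} ⊢ —a→ q1, —b→ q2, —b→ q3
  q1 = 0 + (rec X. a.(0 + X) + (b.0)\{a} + b.b.X\{b}) ⊢ —a→ q1, —b→ q2, —b→ q3
  q2 = 0\{a} ⊢ (no moves)
  q3 = b.(rec X. a.(0 + X) + (b.0)\{a} + b.b.X\{b})\{b} ⊢ —b→ q4
  q4 = (rec X. a.(0 + X) + (b.0)\{a} + b.b.X\{b})\{b} ⊢ —a→ q5
  q5 = (0 + (rec X. a.(0 + X) + (b.0)\{a} + b.b.X\{b}))\{b} ⊢ —a→ q5
Trace ⟨ba⟩ through P, begin at {p0}:
  after b @ step 1: {p2, p3}
  after a @ step 2: {p4}
  — P admits the full trace.
Trace ⟨ba⟩ through Q, begin at {q0}:
  after b @ step 1: {q2, q3}
  after a @ step 2: ∅ (Q stuck)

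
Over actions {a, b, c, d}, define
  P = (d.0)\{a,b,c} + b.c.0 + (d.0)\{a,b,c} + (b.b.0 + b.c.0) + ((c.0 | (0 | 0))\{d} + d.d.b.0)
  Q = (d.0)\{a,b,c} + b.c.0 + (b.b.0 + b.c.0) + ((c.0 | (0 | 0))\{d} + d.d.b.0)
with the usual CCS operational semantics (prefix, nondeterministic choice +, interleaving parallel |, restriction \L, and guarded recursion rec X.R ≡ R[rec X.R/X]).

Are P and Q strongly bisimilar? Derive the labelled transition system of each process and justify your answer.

Reachable graph of P (7 states):
  m0 = (d.0)\{a,b,c} + b.c.0 + (d.0)\{a,b,c} + (b.b.0 + b.c.0) + ((c.0 | (0 | 0))\{d} + d.d.b.0) | --b--▸ m1, --b--▸ m2, --c--▸ m3, --d--▸ m4, --d--▸ m5
  m1 = b.0 | --b--▸ m6
  m2 = c.0 | --c--▸ m6
  m3 = (0 | (0 | 0))\{d} | (no moves)
  m4 = 0\{a,b,c} | (no moves)
  m5 = d.b.0 | --d--▸ m1
  m6 = 0 | (no moves)
Reachable graph of Q (7 states):
  n0 = (d.0)\{a,b,c} + b.c.0 + (b.b.0 + b.c.0) + ((c.0 | (0 | 0))\{d} + d.d.b.0) | --b--▸ n1, --b--▸ n2, --c--▸ n3, --d--▸ n4, --d--▸ n5
  n1 = b.0 | --b--▸ n6
  n2 = c.0 | --c--▸ n6
  n3 = (0 | (0 | 0))\{d} | (no moves)
  n4 = 0\{a,b,c} | (no moves)
  n5 = d.b.0 | --d--▸ n1
  n6 = 0 | (no moves)
Coarsest stable partition (strong bisimilarity classes):
  B0 = {m0, n0}
  B1 = {m2, n2}
  B2 = {m3, m4, m6, n3, n4, n6}
  B3 = {m1, n1}
  B4 = {m5, n5}
m0 ∈ B0, n0 ∈ B0 → same block

bisimilar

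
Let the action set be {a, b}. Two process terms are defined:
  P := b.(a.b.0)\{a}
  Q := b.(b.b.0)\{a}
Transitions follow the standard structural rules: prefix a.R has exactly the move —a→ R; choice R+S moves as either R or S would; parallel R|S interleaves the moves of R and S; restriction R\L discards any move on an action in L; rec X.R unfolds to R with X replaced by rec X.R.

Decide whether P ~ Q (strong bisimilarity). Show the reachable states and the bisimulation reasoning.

NO

Reachable graph of P (2 states):
  m0 = b.(a.b.0)\{a} → ··b··> m1
  m1 = (a.b.0)\{a} → (no moves)
Reachable graph of Q (4 states):
  n0 = b.(b.b.0)\{a} → ··b··> n1
  n1 = (b.b.0)\{a} → ··b··> n2
  n2 = (b.0)\{a} → ··b··> n3
  n3 = 0\{a} → (no moves)
Bisimilarity quotient blocks:
  B0 = {m0, n2}
  B1 = {m1, n3}
  B2 = {n0}
  B3 = {n1}
m0 ∈ B0, n0 ∈ B2 → different blocks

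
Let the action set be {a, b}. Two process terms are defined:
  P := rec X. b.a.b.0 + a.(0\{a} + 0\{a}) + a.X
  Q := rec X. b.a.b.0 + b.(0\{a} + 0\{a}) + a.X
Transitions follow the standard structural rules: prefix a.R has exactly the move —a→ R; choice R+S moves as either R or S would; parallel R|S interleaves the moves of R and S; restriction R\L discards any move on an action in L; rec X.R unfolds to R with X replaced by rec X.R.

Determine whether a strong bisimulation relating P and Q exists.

not bisimilar

Reachable graph of P (5 states):
  u0 = rec X. b.a.b.0 + a.(0\{a} + 0\{a}) + a.X → —a→ u0, —a→ u1, —b→ u2
  u1 = 0\{a} + 0\{a} → ∅
  u2 = a.b.0 → —a→ u3
  u3 = b.0 → —b→ u4
  u4 = 0 → ∅
Reachable graph of Q (5 states):
  v0 = rec X. b.a.b.0 + b.(0\{a} + 0\{a}) + a.X → —a→ v0, —b→ v1, —b→ v2
  v1 = 0\{a} + 0\{a} → ∅
  v2 = a.b.0 → —a→ v3
  v3 = b.0 → —b→ v4
  v4 = 0 → ∅
Coarsest stable partition (strong bisimilarity classes):
  B0 = {u0}
  B1 = {u2, v2}
  B2 = {u3, v3}
  B3 = {u1, u4, v1, v4}
  B4 = {v0}
u0 ∈ B0, v0 ∈ B4 → different blocks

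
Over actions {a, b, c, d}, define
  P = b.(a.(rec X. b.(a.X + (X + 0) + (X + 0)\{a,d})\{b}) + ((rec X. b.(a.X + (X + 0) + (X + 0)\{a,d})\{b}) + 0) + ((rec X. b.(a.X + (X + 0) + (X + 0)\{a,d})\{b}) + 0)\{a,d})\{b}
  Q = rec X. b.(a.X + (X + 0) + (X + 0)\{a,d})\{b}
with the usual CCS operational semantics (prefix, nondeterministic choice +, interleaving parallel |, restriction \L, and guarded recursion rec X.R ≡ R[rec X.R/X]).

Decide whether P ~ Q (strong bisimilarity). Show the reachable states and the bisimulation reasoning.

Reachable graph of P (3 states):
  p0 = b.(a.(rec X. b.(a.X + (X + 0) + (X + 0)\{a,d})\{b}) + ((rec X. b.(a.X + (X + 0) + (X + 0)\{a,d})\{b}) + 0) + ((rec X. b.(a.X + (X + 0) + (X + 0)\{a,d})\{b}) + 0)\{a,d})\{b} ⊢ —b→ p1
  p1 = (a.(rec X. b.(a.X + (X + 0) + (X + 0)\{a,d})\{b}) + ((rec X. b.(a.X + (X + 0) + (X + 0)\{a,d})\{b}) + 0) + ((rec X. b.(a.X + (X + 0) + (X + 0)\{a,d})\{b}) + 0)\{a,d})\{b} ⊢ —a→ p2
  p2 = (rec X. b.(a.X + (X + 0) + (X + 0)\{a,d})\{b})\{b} ⊢ stopped
Reachable graph of Q (3 states):
  q0 = rec X. b.(a.X + (X + 0) + (X + 0)\{a,d})\{b} ⊢ —b→ q1
  q1 = (a.(rec X. b.(a.X + (X + 0) + (X + 0)\{a,d})\{b}) + ((rec X. b.(a.X + (X + 0) + (X + 0)\{a,d})\{b}) + 0) + ((rec X. b.(a.X + (X + 0) + (X + 0)\{a,d})\{b}) + 0)\{a,d})\{b} ⊢ —a→ q2
  q2 = (rec X. b.(a.X + (X + 0) + (X + 0)\{a,d})\{b})\{b} ⊢ stopped
Bisimilarity quotient blocks:
  B0 = {p0, q0}
  B1 = {p1, q1}
  B2 = {p2, q2}
p0 ∈ B0, q0 ∈ B0 → same block

YES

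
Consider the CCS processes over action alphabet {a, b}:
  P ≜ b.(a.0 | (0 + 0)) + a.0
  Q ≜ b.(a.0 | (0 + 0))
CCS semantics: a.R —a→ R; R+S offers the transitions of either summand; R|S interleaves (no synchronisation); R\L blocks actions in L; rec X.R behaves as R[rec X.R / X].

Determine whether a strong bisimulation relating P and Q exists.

not bisimilar

P's transition system — 4 states:
  u0 = b.(a.0 | (0 + 0)) + a.0 | -a-> u1, -b-> u2
  u1 = 0 | ∅
  u2 = a.0 | (0 + 0) | -a-> u3
  u3 = 0 | (0 + 0) | ∅
Q's transition system — 3 states:
  v0 = b.(a.0 | (0 + 0)) | -b-> v1
  v1 = a.0 | (0 + 0) | -a-> v2
  v2 = 0 | (0 + 0) | ∅
Bisimilarity quotient blocks:
  B0 = {u0}
  B1 = {u1, u3, v2}
  B2 = {u2, v1}
  B3 = {v0}
u0 ∈ B0, v0 ∈ B3 → different blocks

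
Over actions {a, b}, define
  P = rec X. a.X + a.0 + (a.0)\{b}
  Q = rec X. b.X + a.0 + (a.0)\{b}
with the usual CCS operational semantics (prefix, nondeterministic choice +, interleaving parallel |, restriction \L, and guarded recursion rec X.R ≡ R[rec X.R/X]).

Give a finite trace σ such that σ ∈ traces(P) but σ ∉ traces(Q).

P's transition system — 3 states:
  p0 = rec X. a.X + a.0 + (a.0)\{b} has moves -a-> p0, -a-> p1, -a-> p2
  p1 = 0 has moves ∅
  p2 = 0\{b} has moves ∅
Q's transition system — 3 states:
  q0 = rec X. b.X + a.0 + (a.0)\{b} has moves -a-> q1, -a-> q2, -b-> q0
  q1 = 0 has moves ∅
  q2 = 0\{b} has moves ∅
Trace ⟨aa⟩ through P, begin at {p0}:
  after a @ step 1: {p0, p1, p2}
  after a @ step 2: {p0, p1, p2}
  P completes σ.
Trace ⟨aa⟩ through Q, begin at {q0}:
  after a @ step 1: {q1, q2}
  after a @ step 2: ∅ (Q stuck)

aa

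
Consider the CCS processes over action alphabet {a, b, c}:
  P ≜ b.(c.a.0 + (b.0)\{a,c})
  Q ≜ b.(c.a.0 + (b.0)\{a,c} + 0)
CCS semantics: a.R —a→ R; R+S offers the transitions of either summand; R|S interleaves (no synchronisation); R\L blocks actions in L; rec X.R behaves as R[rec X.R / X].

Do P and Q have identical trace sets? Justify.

LTS(P): 5 reachable states
  u0 = b.(c.a.0 + (b.0)\{a,c}) → —b→ u1
  u1 = c.a.0 + (b.0)\{a,c} → —b→ u2, —c→ u3
  u2 = 0\{a,c} → ∅
  u3 = a.0 → —a→ u4
  u4 = 0 → ∅
LTS(Q): 5 reachable states
  v0 = b.(c.a.0 + (b.0)\{a,c} + 0) → —b→ v1
  v1 = c.a.0 + (b.0)\{a,c} + 0 → —b→ v2, —c→ v3
  v2 = 0\{a,c} → ∅
  v3 = a.0 → —a→ v4
  v4 = 0 → ∅
Bisimilarity quotient blocks:
  B0 = {u0, v0}
  B1 = {u1, v1}
  B2 = {u2, u4, v2, v4}
  B3 = {u3, v3}
u0 ∈ B0, v0 ∈ B0 → same block
Bisimilar ⇒ trace-equivalent.

trace-equivalent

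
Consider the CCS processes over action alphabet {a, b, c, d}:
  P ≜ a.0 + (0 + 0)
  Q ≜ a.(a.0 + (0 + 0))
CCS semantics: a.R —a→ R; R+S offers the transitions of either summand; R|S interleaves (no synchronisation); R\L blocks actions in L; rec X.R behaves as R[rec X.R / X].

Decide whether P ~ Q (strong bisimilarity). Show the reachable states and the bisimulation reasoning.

not bisimilar

LTS(P): 2 reachable states
  s0 = a.0 + (0 + 0) | --a--▸ s1
  s1 = 0 | ·
LTS(Q): 3 reachable states
  t0 = a.(a.0 + (0 + 0)) | --a--▸ t1
  t1 = a.0 + (0 + 0) | --a--▸ t2
  t2 = 0 | ·
Coarsest stable partition (strong bisimilarity classes):
  B0 = {s0, t1}
  B1 = {s1, t2}
  B2 = {t0}
s0 ∈ B0, t0 ∈ B2 → different blocks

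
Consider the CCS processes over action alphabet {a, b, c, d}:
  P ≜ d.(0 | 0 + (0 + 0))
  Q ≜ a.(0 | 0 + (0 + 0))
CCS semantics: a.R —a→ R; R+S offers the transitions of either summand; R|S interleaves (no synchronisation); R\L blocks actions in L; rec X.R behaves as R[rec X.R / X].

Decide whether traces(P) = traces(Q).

LTS(P): 2 reachable states
  p0 = d.(0 | 0 + (0 + 0)) ⊢ -d-> p1
  p1 = 0 | 0 + (0 + 0) ⊢ (no moves)
LTS(Q): 2 reachable states
  q0 = a.(0 | 0 + (0 + 0)) ⊢ -a-> q1
  q1 = 0 | 0 + (0 + 0) ⊢ (no moves)
Executing d from P (initial set {p0}):
  [1] d ⇒ {p1}
  — P admits the full trace.
Executing d from Q (initial set {q0}):
  [1] d ⇒ no successor for Q

traces(P) ≠ traces(Q) — witness ⟨d⟩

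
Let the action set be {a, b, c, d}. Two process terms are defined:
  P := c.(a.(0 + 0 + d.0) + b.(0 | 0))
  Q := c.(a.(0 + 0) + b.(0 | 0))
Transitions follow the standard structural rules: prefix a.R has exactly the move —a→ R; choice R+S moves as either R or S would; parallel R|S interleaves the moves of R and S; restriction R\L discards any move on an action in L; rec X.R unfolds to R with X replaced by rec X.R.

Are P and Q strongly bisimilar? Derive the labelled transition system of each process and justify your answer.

not bisimilar

Reachable graph of P (5 states):
  s0 = c.(a.(0 + 0 + d.0) + b.(0 | 0)) ⊢ —c→ s1
  s1 = a.(0 + 0 + d.0) + b.(0 | 0) ⊢ —a→ s2, —b→ s3
  s2 = 0 + 0 + d.0 ⊢ —d→ s4
  s3 = 0 | 0 ⊢ ∅
  s4 = 0 ⊢ ∅
Reachable graph of Q (4 states):
  t0 = c.(a.(0 + 0) + b.(0 | 0)) ⊢ —c→ t1
  t1 = a.(0 + 0) + b.(0 | 0) ⊢ —a→ t2, —b→ t3
  t2 = 0 + 0 ⊢ ∅
  t3 = 0 | 0 ⊢ ∅
Bisimilarity quotient blocks:
  B0 = {s0}
  B1 = {s1}
  B2 = {s2}
  B3 = {s3, s4, t2, t3}
  B4 = {t0}
  B5 = {t1}
s0 ∈ B0, t0 ∈ B4 → different blocks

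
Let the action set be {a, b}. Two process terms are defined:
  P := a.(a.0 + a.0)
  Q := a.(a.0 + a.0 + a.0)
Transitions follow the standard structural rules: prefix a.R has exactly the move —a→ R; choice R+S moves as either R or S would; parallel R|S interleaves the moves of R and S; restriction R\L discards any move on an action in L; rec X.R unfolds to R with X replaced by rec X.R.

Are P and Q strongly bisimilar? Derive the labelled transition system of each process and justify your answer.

P ~ Q

P's transition system — 3 states:
  u0 = a.(a.0 + a.0) | =a=> u1
  u1 = a.0 + a.0 | =a=> u2
  u2 = 0 | stopped
Q's transition system — 3 states:
  v0 = a.(a.0 + a.0 + a.0) | =a=> v1
  v1 = a.0 + a.0 + a.0 | =a=> v2
  v2 = 0 | stopped
Coarsest stable partition (strong bisimilarity classes):
  B0 = {u0, v0}
  B1 = {u1, v1}
  B2 = {u2, v2}
u0 ∈ B0, v0 ∈ B0 → same block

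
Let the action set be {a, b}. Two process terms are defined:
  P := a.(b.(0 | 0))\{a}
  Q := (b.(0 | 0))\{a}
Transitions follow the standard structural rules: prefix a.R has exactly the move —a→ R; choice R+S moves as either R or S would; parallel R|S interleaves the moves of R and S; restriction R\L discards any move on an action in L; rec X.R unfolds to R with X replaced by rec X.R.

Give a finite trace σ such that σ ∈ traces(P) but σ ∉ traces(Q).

a

Reachable graph of P (3 states):
  p0 = a.(b.(0 | 0))\{a} has moves ··a··> p1
  p1 = (b.(0 | 0))\{a} has moves ··b··> p2
  p2 = (0 | 0)\{a} has moves ·
Reachable graph of Q (2 states):
  q0 = (b.(0 | 0))\{a} has moves ··b··> q1
  q1 = (0 | 0)\{a} has moves ·
Trace ⟨a⟩ through P, begin at {p0}:
  step 1 (a): {p1}
  P completes σ.
Trace ⟨a⟩ through Q, begin at {q0}:
  step 1 (a): ∅  — Q cannot continue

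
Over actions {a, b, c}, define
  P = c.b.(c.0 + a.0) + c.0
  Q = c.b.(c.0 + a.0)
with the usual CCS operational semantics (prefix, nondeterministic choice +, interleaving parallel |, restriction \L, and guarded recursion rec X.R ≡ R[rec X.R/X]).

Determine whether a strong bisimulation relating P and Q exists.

NO

LTS(P): 4 reachable states
  m0 = c.b.(c.0 + a.0) + c.0 | -c-> m1, -c-> m2
  m1 = 0 | ·
  m2 = b.(c.0 + a.0) | -b-> m3
  m3 = c.0 + a.0 | -a-> m1, -c-> m1
LTS(Q): 4 reachable states
  n0 = c.b.(c.0 + a.0) | -c-> n1
  n1 = b.(c.0 + a.0) | -b-> n2
  n2 = c.0 + a.0 | -a-> n3, -c-> n3
  n3 = 0 | ·
Bisimilarity quotient blocks:
  B0 = {m0}
  B1 = {m2, n1}
  B2 = {m3, n2}
  B3 = {m1, n3}
  B4 = {n0}
m0 ∈ B0, n0 ∈ B4 → different blocks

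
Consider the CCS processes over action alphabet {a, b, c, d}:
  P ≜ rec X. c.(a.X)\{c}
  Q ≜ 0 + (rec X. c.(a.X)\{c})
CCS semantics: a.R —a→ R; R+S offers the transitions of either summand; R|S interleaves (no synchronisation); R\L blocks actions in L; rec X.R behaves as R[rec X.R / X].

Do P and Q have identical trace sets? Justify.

P's transition system — 3 states:
  p0 = rec X. c.(a.X)\{c} has moves ··c··> p1
  p1 = (a.(rec X. c.(a.X)\{c}))\{c} has moves ··a··> p2
  p2 = (rec X. c.(a.X)\{c})\{c} has moves ∅
Q's transition system — 3 states:
  q0 = 0 + (rec X. c.(a.X)\{c}) has moves ··c··> q1
  q1 = (a.(rec X. c.(a.X)\{c}))\{c} has moves ··a··> q2
  q2 = (rec X. c.(a.X)\{c})\{c} has moves ∅
Coarsest stable partition (strong bisimilarity classes):
  B0 = {p0, q0}
  B1 = {p1, q1}
  B2 = {p2, q2}
p0 ∈ B0, q0 ∈ B0 → same block
Bisimilar ⇒ trace-equivalent.

YES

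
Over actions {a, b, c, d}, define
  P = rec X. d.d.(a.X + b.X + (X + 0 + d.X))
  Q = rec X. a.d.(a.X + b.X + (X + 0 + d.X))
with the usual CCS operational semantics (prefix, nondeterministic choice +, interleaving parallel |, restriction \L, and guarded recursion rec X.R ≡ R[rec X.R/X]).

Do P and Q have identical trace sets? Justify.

NO — witness ⟨d⟩

P's transition system — 3 states:
  u0 = rec X. d.d.(a.X + b.X + (X + 0 + d.X)) → --d--▸ u1
  u1 = d.(a.(rec X. d.d.(a.X + b.X + (X + 0 + d.X))) + b.(rec X. d.d.(a.X + b.X + (X + 0 + d.X))) + ((rec X. d.d.(a.X + b.X + (X + 0 + d.X))) + 0 + d.(rec X. d.d.(a.X + b.X + (X + 0 + d.X))))) → --d--▸ u2
  u2 = a.(rec X. d.d.(a.X + b.X + (X + 0 + d.X))) + b.(rec X. d.d.(a.X + b.X + (X + 0 + d.X))) + ((rec X. d.d.(a.X + b.X + (X + 0 + d.X))) + 0 + d.(rec X. d.d.(a.X + b.X + (X + 0 + d.X)))) → --a--▸ u0, --b--▸ u0, --d--▸ u0, --d--▸ u1
Q's transition system — 3 states:
  v0 = rec X. a.d.(a.X + b.X + (X + 0 + d.X)) → --a--▸ v1
  v1 = d.(a.(rec X. a.d.(a.X + b.X + (X + 0 + d.X))) + b.(rec X. a.d.(a.X + b.X + (X + 0 + d.X))) + ((rec X. a.d.(a.X + b.X + (X + 0 + d.X))) + 0 + d.(rec X. a.d.(a.X + b.X + (X + 0 + d.X))))) → --d--▸ v2
  v2 = a.(rec X. a.d.(a.X + b.X + (X + 0 + d.X))) + b.(rec X. a.d.(a.X + b.X + (X + 0 + d.X))) + ((rec X. a.d.(a.X + b.X + (X + 0 + d.X))) + 0 + d.(rec X. a.d.(a.X + b.X + (X + 0 + d.X)))) → --a--▸ v0, --a--▸ v1, --b--▸ v0, --d--▸ v0
Run σ = ⟨d⟩ on P: start {u0}
  [1] d ⇒ {u1}
  — P admits the full trace.
Run σ = ⟨d⟩ on Q: start {v0}
  [1] d ⇒ ∅  — Q cannot continue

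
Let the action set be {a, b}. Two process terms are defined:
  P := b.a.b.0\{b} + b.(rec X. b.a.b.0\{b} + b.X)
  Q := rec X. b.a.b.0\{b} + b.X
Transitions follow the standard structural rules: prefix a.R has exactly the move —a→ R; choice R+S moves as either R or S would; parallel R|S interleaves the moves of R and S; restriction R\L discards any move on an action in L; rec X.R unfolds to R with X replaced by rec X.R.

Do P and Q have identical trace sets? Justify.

YES

Reachable graph of P (5 states):
  u0 = b.a.b.0\{b} + b.(rec X. b.a.b.0\{b} + b.X) ⊢ —b→ u1, —b→ u2
  u1 = a.b.0\{b} ⊢ —a→ u3
  u2 = rec X. b.a.b.0\{b} + b.X ⊢ —b→ u1, —b→ u2
  u3 = b.0\{b} ⊢ —b→ u4
  u4 = 0\{b} ⊢ ∅
Reachable graph of Q (4 states):
  v0 = rec X. b.a.b.0\{b} + b.X ⊢ —b→ v0, —b→ v1
  v1 = a.b.0\{b} ⊢ —a→ v2
  v2 = b.0\{b} ⊢ —b→ v3
  v3 = 0\{b} ⊢ ∅
Partition-refinement fixed point:
  B0 = {u0, u2, v0}
  B1 = {u1, v1}
  B2 = {u3, v2}
  B3 = {u4, v3}
u0 ∈ B0, v0 ∈ B0 → same block
Bisimilar ⇒ trace-equivalent.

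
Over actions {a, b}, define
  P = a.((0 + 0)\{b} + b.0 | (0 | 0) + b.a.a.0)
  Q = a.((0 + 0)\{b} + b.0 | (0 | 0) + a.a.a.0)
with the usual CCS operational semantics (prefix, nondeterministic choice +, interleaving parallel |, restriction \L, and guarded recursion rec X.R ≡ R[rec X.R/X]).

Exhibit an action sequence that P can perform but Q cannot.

aba

LTS(P): 6 reachable states
  m0 = a.((0 + 0)\{b} + b.0 | (0 | 0) + b.a.a.0) ⊢ -a-> m1
  m1 = (0 + 0)\{b} + b.0 | (0 | 0) + b.a.a.0 ⊢ -b-> m2, -b-> m3
  m2 = 0 | (0 | 0) ⊢ ·
  m3 = a.a.0 ⊢ -a-> m4
  m4 = a.0 ⊢ -a-> m5
  m5 = 0 ⊢ ·
LTS(Q): 6 reachable states
  n0 = a.((0 + 0)\{b} + b.0 | (0 | 0) + a.a.a.0) ⊢ -a-> n1
  n1 = (0 + 0)\{b} + b.0 | (0 | 0) + a.a.a.0 ⊢ -a-> n2, -b-> n3
  n2 = a.a.0 ⊢ -a-> n4
  n3 = 0 | (0 | 0) ⊢ ·
  n4 = a.0 ⊢ -a-> n5
  n5 = 0 ⊢ ·
Executing aba from P (initial set {m0}):
  [1] a ⇒ {m1}
  [2] b ⇒ {m2, m3}
  [3] a ⇒ {m4}
  P completes σ.
Executing aba from Q (initial set {n0}):
  [1] a ⇒ {n1}
  [2] b ⇒ {n3}
  [3] a ⇒ no successor for Q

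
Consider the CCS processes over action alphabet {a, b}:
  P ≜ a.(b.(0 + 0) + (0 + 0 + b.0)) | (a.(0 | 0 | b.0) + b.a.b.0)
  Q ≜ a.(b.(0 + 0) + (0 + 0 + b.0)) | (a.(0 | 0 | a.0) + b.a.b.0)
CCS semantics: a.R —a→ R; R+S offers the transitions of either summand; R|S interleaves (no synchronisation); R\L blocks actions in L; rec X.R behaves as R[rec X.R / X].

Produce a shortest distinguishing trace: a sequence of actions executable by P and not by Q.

Reachable graph of P (24 states):
  u0 = a.(b.(0 + 0) + (0 + 0 + b.0)) | (a.(0 | 0 | b.0) + b.a.b.0) | --a--▸ u1, --a--▸ u2, --b--▸ u3
  u1 = (b.(0 + 0) + (0 + 0 + b.0)) | (a.(0 | 0 | b.0) + b.a.b.0) | --a--▸ u4, --b--▸ u5, --b--▸ u6, --b--▸ u7
  u2 = a.(b.(0 + 0) + (0 + 0 + b.0)) | (0 | 0 | b.0) | --a--▸ u4, --b--▸ u8
  u3 = a.(b.(0 + 0) + (0 + 0 + b.0)) | a.b.0 | --a--▸ u6, --a--▸ u9
  u4 = (b.(0 + 0) + (0 + 0 + b.0)) | (0 | 0 | b.0) | --b--▸ u10, --b--▸ u11, --b--▸ u12
  u5 = (0 + 0) | (a.(0 | 0 | b.0) + b.a.b.0) | --a--▸ u10, --b--▸ u13
  u6 = (b.(0 + 0) + (0 + 0 + b.0)) | a.b.0 | --a--▸ u14, --b--▸ u13, --b--▸ u15
  u7 = 0 | (a.(0 | 0 | b.0) + b.a.b.0) | --a--▸ u12, --b--▸ u15
  u8 = a.(b.(0 + 0) + (0 + 0 + b.0)) | (0 | 0 | 0) | --a--▸ u11
  u9 = a.(b.(0 + 0) + (0 + 0 + b.0)) | b.0 | --a--▸ u14, --b--▸ u16
  u10 = (0 + 0) | (0 | 0 | b.0) | --b--▸ u17
  u11 = (b.(0 + 0) + (0 + 0 + b.0)) | (0 | 0 | 0) | --b--▸ u17, --b--▸ u18
  u12 = 0 | (0 | 0 | b.0) | --b--▸ u18
  u13 = (0 + 0) | a.b.0 | --a--▸ u19
  u14 = (b.(0 + 0) + (0 + 0 + b.0)) | b.0 | --b--▸ u19, --b--▸ u20, --b--▸ u21
  u15 = 0 | a.b.0 | --a--▸ u21
  u16 = a.(b.(0 + 0) + (0 + 0 + b.0)) | 0 | --a--▸ u20
  u17 = (0 + 0) | (0 | 0 | 0) | (no moves)
  u18 = 0 | (0 | 0 | 0) | (no moves)
  u19 = (0 + 0) | b.0 | --b--▸ u22
  u20 = (b.(0 + 0) + (0 + 0 + b.0)) | 0 | --b--▸ u22, --b--▸ u23
  u21 = 0 | b.0 | --b--▸ u23
  u22 = (0 + 0) | 0 | (no moves)
  u23 = 0 | 0 | (no moves)
Reachable graph of Q (24 states):
  v0 = a.(b.(0 + 0) + (0 + 0 + b.0)) | (a.(0 | 0 | a.0) + b.a.b.0) | --a--▸ v1, --a--▸ v2, --b--▸ v3
  v1 = (b.(0 + 0) + (0 + 0 + b.0)) | (a.(0 | 0 | a.0) + b.a.b.0) | --a--▸ v4, --b--▸ v5, --b--▸ v6, --b--▸ v7
  v2 = a.(b.(0 + 0) + (0 + 0 + b.0)) | (0 | 0 | a.0) | --a--▸ v4, --a--▸ v8
  v3 = a.(b.(0 + 0) + (0 + 0 + b.0)) | a.b.0 | --a--▸ v6, --a--▸ v9
  v4 = (b.(0 + 0) + (0 + 0 + b.0)) | (0 | 0 | a.0) | --a--▸ v10, --b--▸ v11, --b--▸ v12
  v5 = (0 + 0) | (a.(0 | 0 | a.0) + b.a.b.0) | --a--▸ v11, --b--▸ v13
  v6 = (b.(0 + 0) + (0 + 0 + b.0)) | a.b.0 | --a--▸ v14, --b--▸ v13, --b--▸ v15
  v7 = 0 | (a.(0 | 0 | a.0) + b.a.b.0) | --a--▸ v12, --b--▸ v15
  v8 = a.(b.(0 + 0) + (0 + 0 + b.0)) | (0 | 0 | 0) | --a--▸ v10
  v9 = a.(b.(0 + 0) + (0 + 0 + b.0)) | b.0 | --a--▸ v14, --b--▸ v16
  v10 = (b.(0 + 0) + (0 + 0 + b.0)) | (0 | 0 | 0) | --b--▸ v17, --b--▸ v18
  v11 = (0 + 0) | (0 | 0 | a.0) | --a--▸ v17
  v12 = 0 | (0 | 0 | a.0) | --a--▸ v18
  v13 = (0 + 0) | a.b.0 | --a--▸ v19
  v14 = (b.(0 + 0) + (0 + 0 + b.0)) | b.0 | --b--▸ v19, --b--▸ v20, --b--▸ v21
  v15 = 0 | a.b.0 | --a--▸ v21
  v16 = a.(b.(0 + 0) + (0 + 0 + b.0)) | 0 | --a--▸ v20
  v17 = (0 + 0) | (0 | 0 | 0) | (no moves)
  v18 = 0 | (0 | 0 | 0) | (no moves)
  v19 = (0 + 0) | b.0 | --b--▸ v22
  v20 = (b.(0 + 0) + (0 + 0 + b.0)) | 0 | --b--▸ v22, --b--▸ v23
  v21 = 0 | b.0 | --b--▸ v23
  v22 = (0 + 0) | 0 | (no moves)
  v23 = 0 | 0 | (no moves)
Executing aabb from P (initial set {u0}):
  [1] a ⇒ {u1, u2}
  [2] a ⇒ {u4}
  [3] b ⇒ {u10, u11, u12}
  [4] b ⇒ {u17, u18}
  P completes σ.
Executing aabb from Q (initial set {v0}):
  [1] a ⇒ {v1, v2}
  [2] a ⇒ {v4, v8}
  [3] b ⇒ {v11, v12}
  [4] b ⇒ ∅ (Q stuck)

aabb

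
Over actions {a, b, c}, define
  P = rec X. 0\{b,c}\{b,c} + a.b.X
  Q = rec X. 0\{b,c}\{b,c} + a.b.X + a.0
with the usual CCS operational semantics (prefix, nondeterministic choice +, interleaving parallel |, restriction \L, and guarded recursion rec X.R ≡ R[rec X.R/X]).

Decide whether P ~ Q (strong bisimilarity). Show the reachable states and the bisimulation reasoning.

LTS(P): 2 reachable states
  s0 = rec X. 0\{b,c}\{b,c} + a.b.X | ··a··> s1
  s1 = b.(rec X. 0\{b,c}\{b,c} + a.b.X) | ··b··> s0
LTS(Q): 3 reachable states
  t0 = rec X. 0\{b,c}\{b,c} + a.b.X + a.0 | ··a··> t1, ··a··> t2
  t1 = 0 | ∅
  t2 = b.(rec X. 0\{b,c}\{b,c} + a.b.X + a.0) | ··b··> t0
Partition-refinement fixed point:
  B0 = {s0}
  B1 = {s1}
  B2 = {t0}
  B3 = {t2}
  B4 = {t1}
s0 ∈ B0, t0 ∈ B2 → different blocks

NO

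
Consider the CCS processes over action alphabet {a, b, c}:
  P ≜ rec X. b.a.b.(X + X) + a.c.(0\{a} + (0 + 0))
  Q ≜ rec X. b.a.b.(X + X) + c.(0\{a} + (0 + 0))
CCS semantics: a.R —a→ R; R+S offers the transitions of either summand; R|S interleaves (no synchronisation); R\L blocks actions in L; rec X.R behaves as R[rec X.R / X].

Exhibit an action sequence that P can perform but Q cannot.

Reachable graph of P (6 states):
  u0 = rec X. b.a.b.(X + X) + a.c.(0\{a} + (0 + 0)) | ··a··> u1, ··b··> u2
  u1 = c.(0\{a} + (0 + 0)) | ··c··> u3
  u2 = a.b.((rec X. b.a.b.(X + X) + a.c.(0\{a} + (0 + 0))) + (rec X. b.a.b.(X + X) + a.c.(0\{a} + (0 + 0)))) | ··a··> u4
  u3 = 0\{a} + (0 + 0) | (no moves)
  u4 = b.((rec X. b.a.b.(X + X) + a.c.(0\{a} + (0 + 0))) + (rec X. b.a.b.(X + X) + a.c.(0\{a} + (0 + 0)))) | ··b··> u5
  u5 = (rec X. b.a.b.(X + X) + a.c.(0\{a} + (0 + 0))) + (rec X. b.a.b.(X + X) + a.c.(0\{a} + (0 + 0))) | ··a··> u1, ··b··> u2
Reachable graph of Q (5 states):
  v0 = rec X. b.a.b.(X + X) + c.(0\{a} + (0 + 0)) | ··b··> v1, ··c··> v2
  v1 = a.b.((rec X. b.a.b.(X + X) + c.(0\{a} + (0 + 0))) + (rec X. b.a.b.(X + X) + c.(0\{a} + (0 + 0)))) | ··a··> v3
  v2 = 0\{a} + (0 + 0) | (no moves)
  v3 = b.((rec X. b.a.b.(X + X) + c.(0\{a} + (0 + 0))) + (rec X. b.a.b.(X + X) + c.(0\{a} + (0 + 0)))) | ··b··> v4
  v4 = (rec X. b.a.b.(X + X) + c.(0\{a} + (0 + 0))) + (rec X. b.a.b.(X + X) + c.(0\{a} + (0 + 0))) | ··b··> v1, ··c··> v2
Trace ⟨a⟩ through P, begin at {u0}:
  after a @ step 1: {u1}
  ✓ P
Trace ⟨a⟩ through Q, begin at {v0}:
  after a @ step 1: ∅ (Q stuck)

a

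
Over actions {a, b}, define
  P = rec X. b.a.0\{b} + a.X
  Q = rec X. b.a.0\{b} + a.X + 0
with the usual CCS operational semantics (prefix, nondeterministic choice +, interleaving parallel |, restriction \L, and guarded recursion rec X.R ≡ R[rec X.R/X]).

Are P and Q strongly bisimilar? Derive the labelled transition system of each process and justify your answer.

P's transition system — 3 states:
  m0 = rec X. b.a.0\{b} + a.X :: —a→ m0, —b→ m1
  m1 = a.0\{b} :: —a→ m2
  m2 = 0\{b} :: deadlocked
Q's transition system — 3 states:
  n0 = rec X. b.a.0\{b} + a.X + 0 :: —a→ n0, —b→ n1
  n1 = a.0\{b} :: —a→ n2
  n2 = 0\{b} :: deadlocked
Coarsest stable partition (strong bisimilarity classes):
  B0 = {m0, n0}
  B1 = {m1, n1}
  B2 = {m2, n2}
m0 ∈ B0, n0 ∈ B0 → same block

YES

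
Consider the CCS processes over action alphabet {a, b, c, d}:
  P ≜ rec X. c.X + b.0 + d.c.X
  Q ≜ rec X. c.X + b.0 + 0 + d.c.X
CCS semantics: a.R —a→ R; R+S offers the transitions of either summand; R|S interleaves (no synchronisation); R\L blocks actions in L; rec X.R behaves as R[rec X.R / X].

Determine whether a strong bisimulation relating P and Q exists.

P ~ Q

LTS(P): 3 reachable states
  u0 = rec X. c.X + b.0 + d.c.X ⊢ ··b··> u1, ··c··> u0, ··d··> u2
  u1 = 0 ⊢ stopped
  u2 = c.(rec X. c.X + b.0 + d.c.X) ⊢ ··c··> u0
LTS(Q): 3 reachable states
  v0 = rec X. c.X + b.0 + 0 + d.c.X ⊢ ··b··> v1, ··c··> v0, ··d··> v2
  v1 = 0 ⊢ stopped
  v2 = c.(rec X. c.X + b.0 + 0 + d.c.X) ⊢ ··c··> v0
Coarsest stable partition (strong bisimilarity classes):
  B0 = {u0, v0}
  B1 = {u2, v2}
  B2 = {u1, v1}
u0 ∈ B0, v0 ∈ B0 → same block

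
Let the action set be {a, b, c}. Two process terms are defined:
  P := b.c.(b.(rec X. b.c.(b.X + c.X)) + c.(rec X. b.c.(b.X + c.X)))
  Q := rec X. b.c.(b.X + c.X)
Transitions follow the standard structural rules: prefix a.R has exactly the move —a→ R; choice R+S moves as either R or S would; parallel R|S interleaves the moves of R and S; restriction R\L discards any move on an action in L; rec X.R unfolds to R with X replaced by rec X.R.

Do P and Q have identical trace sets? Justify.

LTS(P): 4 reachable states
  m0 = b.c.(b.(rec X. b.c.(b.X + c.X)) + c.(rec X. b.c.(b.X + c.X))) :: --b--▸ m1
  m1 = c.(b.(rec X. b.c.(b.X + c.X)) + c.(rec X. b.c.(b.X + c.X))) :: --c--▸ m2
  m2 = b.(rec X. b.c.(b.X + c.X)) + c.(rec X. b.c.(b.X + c.X)) :: --b--▸ m3, --c--▸ m3
  m3 = rec X. b.c.(b.X + c.X) :: --b--▸ m1
LTS(Q): 3 reachable states
  n0 = rec X. b.c.(b.X + c.X) :: --b--▸ n1
  n1 = c.(b.(rec X. b.c.(b.X + c.X)) + c.(rec X. b.c.(b.X + c.X))) :: --c--▸ n2
  n2 = b.(rec X. b.c.(b.X + c.X)) + c.(rec X. b.c.(b.X + c.X)) :: --b--▸ n0, --c--▸ n0
Coarsest stable partition (strong bisimilarity classes):
  B0 = {m0, m3, n0}
  B1 = {m1, n1}
  B2 = {m2, n2}
m0 ∈ B0, n0 ∈ B0 → same block
Bisimilar ⇒ trace-equivalent.

traces(P) = traces(Q)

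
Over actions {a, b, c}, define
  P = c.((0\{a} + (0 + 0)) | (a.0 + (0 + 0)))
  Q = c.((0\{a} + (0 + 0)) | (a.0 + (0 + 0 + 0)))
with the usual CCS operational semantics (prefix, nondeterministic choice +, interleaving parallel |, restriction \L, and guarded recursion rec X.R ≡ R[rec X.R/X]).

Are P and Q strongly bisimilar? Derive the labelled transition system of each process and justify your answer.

P's transition system — 3 states:
  s0 = c.((0\{a} + (0 + 0)) | (a.0 + (0 + 0))) | -c-> s1
  s1 = (0\{a} + (0 + 0)) | (a.0 + (0 + 0)) | -a-> s2
  s2 = (0\{a} + (0 + 0)) | 0 | (no moves)
Q's transition system — 3 states:
  t0 = c.((0\{a} + (0 + 0)) | (a.0 + (0 + 0 + 0))) | -c-> t1
  t1 = (0\{a} + (0 + 0)) | (a.0 + (0 + 0 + 0)) | -a-> t2
  t2 = (0\{a} + (0 + 0)) | 0 | (no moves)
Partition-refinement fixed point:
  B0 = {s0, t0}
  B1 = {s1, t1}
  B2 = {s2, t2}
s0 ∈ B0, t0 ∈ B0 → same block

bisimilar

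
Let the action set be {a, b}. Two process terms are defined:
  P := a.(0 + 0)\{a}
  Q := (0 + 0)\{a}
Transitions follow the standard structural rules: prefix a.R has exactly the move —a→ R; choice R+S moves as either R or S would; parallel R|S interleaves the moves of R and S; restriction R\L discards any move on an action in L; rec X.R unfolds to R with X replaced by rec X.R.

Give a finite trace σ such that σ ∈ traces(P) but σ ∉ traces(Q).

LTS(P): 2 reachable states
  m0 = a.(0 + 0)\{a} has moves -a-> m1
  m1 = (0 + 0)\{a} has moves stopped
LTS(Q): 1 reachable states
  n0 = (0 + 0)\{a} has moves stopped
Run σ = ⟨a⟩ on P: start {m0}
  after a @ step 1: {m1}
  — P admits the full trace.
Run σ = ⟨a⟩ on Q: start {n0}
  after a @ step 1: ∅  — Q cannot continue

a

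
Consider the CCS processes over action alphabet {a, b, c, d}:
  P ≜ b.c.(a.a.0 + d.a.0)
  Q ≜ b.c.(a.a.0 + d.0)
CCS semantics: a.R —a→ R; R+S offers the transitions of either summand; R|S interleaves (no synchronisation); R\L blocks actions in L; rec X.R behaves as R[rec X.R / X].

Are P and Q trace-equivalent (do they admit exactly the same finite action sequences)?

Reachable graph of P (5 states):
  m0 = b.c.(a.a.0 + d.a.0) :: -b-> m1
  m1 = c.(a.a.0 + d.a.0) :: -c-> m2
  m2 = a.a.0 + d.a.0 :: -a-> m3, -d-> m3
  m3 = a.0 :: -a-> m4
  m4 = 0 :: stopped
Reachable graph of Q (5 states):
  n0 = b.c.(a.a.0 + d.0) :: -b-> n1
  n1 = c.(a.a.0 + d.0) :: -c-> n2
  n2 = a.a.0 + d.0 :: -a-> n3, -d-> n4
  n3 = a.0 :: -a-> n4
  n4 = 0 :: stopped
Executing bcda from P (initial set {m0}):
  [1] b ⇒ {m1}
  [2] c ⇒ {m2}
  [3] d ⇒ {m3}
  [4] a ⇒ {m4}
  — P admits the full trace.
Executing bcda from Q (initial set {n0}):
  [1] b ⇒ {n1}
  [2] c ⇒ {n2}
  [3] d ⇒ {n4}
  [4] a ⇒ ∅  — Q cannot continue

NO — witness ⟨bcda⟩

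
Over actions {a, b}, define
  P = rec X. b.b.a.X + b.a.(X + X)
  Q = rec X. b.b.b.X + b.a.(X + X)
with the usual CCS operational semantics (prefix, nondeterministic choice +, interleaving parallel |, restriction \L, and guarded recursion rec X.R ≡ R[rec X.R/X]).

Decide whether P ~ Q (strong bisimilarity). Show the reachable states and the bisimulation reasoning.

NO

LTS(P): 5 reachable states
  u0 = rec X. b.b.a.X + b.a.(X + X) → ··b··> u1, ··b··> u2
  u1 = a.((rec X. b.b.a.X + b.a.(X + X)) + (rec X. b.b.a.X + b.a.(X + X))) → ··a··> u3
  u2 = b.a.(rec X. b.b.a.X + b.a.(X + X)) → ··b··> u4
  u3 = (rec X. b.b.a.X + b.a.(X + X)) + (rec X. b.b.a.X + b.a.(X + X)) → ··b··> u1, ··b··> u2
  u4 = a.(rec X. b.b.a.X + b.a.(X + X)) → ··a··> u0
LTS(Q): 5 reachable states
  v0 = rec X. b.b.b.X + b.a.(X + X) → ··b··> v1, ··b··> v2
  v1 = a.((rec X. b.b.b.X + b.a.(X + X)) + (rec X. b.b.b.X + b.a.(X + X))) → ··a··> v3
  v2 = b.b.(rec X. b.b.b.X + b.a.(X + X)) → ··b··> v4
  v3 = (rec X. b.b.b.X + b.a.(X + X)) + (rec X. b.b.b.X + b.a.(X + X)) → ··b··> v1, ··b··> v2
  v4 = b.(rec X. b.b.b.X + b.a.(X + X)) → ··b··> v0
Coarsest stable partition (strong bisimilarity classes):
  B0 = {u0, u3}
  B1 = {u1, u4}
  B2 = {u2}
  B3 = {v0, v3}
  B4 = {v1}
  B5 = {v2}
  B6 = {v4}
u0 ∈ B0, v0 ∈ B3 → different blocks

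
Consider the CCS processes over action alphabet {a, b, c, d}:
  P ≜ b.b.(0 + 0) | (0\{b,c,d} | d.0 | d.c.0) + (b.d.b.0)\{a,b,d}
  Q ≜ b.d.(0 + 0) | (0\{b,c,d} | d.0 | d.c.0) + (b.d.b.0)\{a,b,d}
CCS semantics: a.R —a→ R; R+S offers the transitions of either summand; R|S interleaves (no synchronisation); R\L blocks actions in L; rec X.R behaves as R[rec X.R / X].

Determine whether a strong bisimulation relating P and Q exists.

P ≁ Q

LTS(P): 18 reachable states
  m0 = b.b.(0 + 0) | (0\{b,c,d} | d.0 | d.c.0) + (b.d.b.0)\{a,b,d} ⊢ ··b··> m1, ··d··> m2, ··d··> m3
  m1 = b.(0 + 0) | (0\{b,c,d} | d.0 | d.c.0) ⊢ ··b··> m4, ··d··> m5, ··d··> m6
  m2 = b.b.(0 + 0) | (0\{b,c,d} | 0 | d.c.0) ⊢ ··b··> m5, ··d··> m7
  m3 = b.b.(0 + 0) | (0\{b,c,d} | d.0 | c.0) ⊢ ··b··> m6, ··c··> m8, ··d··> m7
  m4 = (0 + 0) | (0\{b,c,d} | d.0 | d.c.0) ⊢ ··d··> m10, ··d··> m9
  m5 = b.(0 + 0) | (0\{b,c,d} | 0 | d.c.0) ⊢ ··b··> m9, ··d··> m11
  m6 = b.(0 + 0) | (0\{b,c,d} | d.0 | c.0) ⊢ ··b··> m10, ··c··> m12, ··d··> m11
  m7 = b.b.(0 + 0) | (0\{b,c,d} | 0 | c.0) ⊢ ··b··> m11, ··c··> m13
  m8 = b.b.(0 + 0) | (0\{b,c,d} | d.0 | 0) ⊢ ··b··> m12, ··d··> m13
  m9 = (0 + 0) | (0\{b,c,d} | 0 | d.c.0) ⊢ ··d··> m14
  m10 = (0 + 0) | (0\{b,c,d} | d.0 | c.0) ⊢ ··c··> m15, ··d··> m14
  m11 = b.(0 + 0) | (0\{b,c,d} | 0 | c.0) ⊢ ··b··> m14, ··c··> m16
  m12 = b.(0 + 0) | (0\{b,c,d} | d.0 | 0) ⊢ ··b··> m15, ··d··> m16
  m13 = b.b.(0 + 0) | (0\{b,c,d} | 0 | 0) ⊢ ··b··> m16
  m14 = (0 + 0) | (0\{b,c,d} | 0 | c.0) ⊢ ··c··> m17
  m15 = (0 + 0) | (0\{b,c,d} | d.0 | 0) ⊢ ··d··> m17
  m16 = b.(0 + 0) | (0\{b,c,d} | 0 | 0) ⊢ ··b··> m17
  m17 = (0 + 0) | (0\{b,c,d} | 0 | 0) ⊢ ∅
LTS(Q): 18 reachable states
  n0 = b.d.(0 + 0) | (0\{b,c,d} | d.0 | d.c.0) + (b.d.b.0)\{a,b,d} ⊢ ··b··> n1, ··d··> n2, ··d··> n3
  n1 = d.(0 + 0) | (0\{b,c,d} | d.0 | d.c.0) ⊢ ··d··> n4, ··d··> n5, ··d··> n6
  n2 = b.d.(0 + 0) | (0\{b,c,d} | 0 | d.c.0) ⊢ ··b··> n5, ··d··> n7
  n3 = b.d.(0 + 0) | (0\{b,c,d} | d.0 | c.0) ⊢ ··b··> n6, ··c··> n8, ··d··> n7
  n4 = (0 + 0) | (0\{b,c,d} | d.0 | d.c.0) ⊢ ··d··> n10, ··d··> n9
  n5 = d.(0 + 0) | (0\{b,c,d} | 0 | d.c.0) ⊢ ··d··> n11, ··d··> n9
  n6 = d.(0 + 0) | (0\{b,c,d} | d.0 | c.0) ⊢ ··c··> n12, ··d··> n10, ··d··> n11
  n7 = b.d.(0 + 0) | (0\{b,c,d} | 0 | c.0) ⊢ ··b··> n11, ··c··> n13
  n8 = b.d.(0 + 0) | (0\{b,c,d} | d.0 | 0) ⊢ ··b··> n12, ··d··> n13
  n9 = (0 + 0) | (0\{b,c,d} | 0 | d.c.0) ⊢ ··d··> n14
  n10 = (0 + 0) | (0\{b,c,d} | d.0 | c.0) ⊢ ··c··> n15, ··d··> n14
  n11 = d.(0 + 0) | (0\{b,c,d} | 0 | c.0) ⊢ ··c··> n16, ··d··> n14
  n12 = d.(0 + 0) | (0\{b,c,d} | d.0 | 0) ⊢ ··d··> n15, ··d··> n16
  n13 = b.d.(0 + 0) | (0\{b,c,d} | 0 | 0) ⊢ ··b··> n16
  n14 = (0 + 0) | (0\{b,c,d} | 0 | c.0) ⊢ ··c··> n17
  n15 = (0 + 0) | (0\{b,c,d} | d.0 | 0) ⊢ ··d··> n17
  n16 = d.(0 + 0) | (0\{b,c,d} | 0 | 0) ⊢ ··d··> n17
  n17 = (0 + 0) | (0\{b,c,d} | 0 | 0) ⊢ ∅
Coarsest stable partition (strong bisimilarity classes):
  B0 = {m0}
  B1 = {m3}
  B2 = {m6}
  B3 = {m10, n10, n11}
  B4 = {m14, n14}
  B5 = {m17, n17}
  B6 = {m15, n15, n16}
  B7 = {m12}
  B8 = {m16}
  B9 = {m11}
  B10 = {m7}
  B11 = {m13}
  B12 = {m8}
  B13 = {m2}
  B14 = {m5}
  B15 = {m9, n9}
  B16 = {m1}
  B17 = {m4, n4, n5}
  B18 = {n0}
  B19 = {n3}
  B20 = {n8}
  B21 = {n12}
  B22 = {n13}
  B23 = {n7}
  B24 = {n6}
  B25 = {n1}
  B26 = {n2}
m0 ∈ B0, n0 ∈ B18 → different blocks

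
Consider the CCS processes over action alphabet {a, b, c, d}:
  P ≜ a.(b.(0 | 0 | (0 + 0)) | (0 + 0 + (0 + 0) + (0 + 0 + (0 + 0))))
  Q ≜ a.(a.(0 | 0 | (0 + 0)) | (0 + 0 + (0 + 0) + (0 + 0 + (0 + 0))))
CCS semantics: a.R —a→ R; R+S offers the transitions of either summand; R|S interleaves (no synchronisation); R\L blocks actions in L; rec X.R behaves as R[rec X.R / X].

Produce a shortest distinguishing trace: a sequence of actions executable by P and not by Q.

Reachable graph of P (3 states):
  m0 = a.(b.(0 | 0 | (0 + 0)) | (0 + 0 + (0 + 0) + (0 + 0 + (0 + 0)))) | =a=> m1
  m1 = b.(0 | 0 | (0 + 0)) | (0 + 0 + (0 + 0) + (0 + 0 + (0 + 0))) | =b=> m2
  m2 = 0 | 0 | (0 + 0) | (0 + 0 + (0 + 0) + (0 + 0 + (0 + 0))) | ·
Reachable graph of Q (3 states):
  n0 = a.(a.(0 | 0 | (0 + 0)) | (0 + 0 + (0 + 0) + (0 + 0 + (0 + 0)))) | =a=> n1
  n1 = a.(0 | 0 | (0 + 0)) | (0 + 0 + (0 + 0) + (0 + 0 + (0 + 0))) | =a=> n2
  n2 = 0 | 0 | (0 + 0) | (0 + 0 + (0 + 0) + (0 + 0 + (0 + 0))) | ·
Run σ = ⟨ab⟩ on P: start {m0}
  step 1 (a): {m1}
  step 2 (b): {m2}
  P completes σ.
Run σ = ⟨ab⟩ on Q: start {n0}
  step 1 (a): {n1}
  step 2 (b): ∅ (Q stuck)

ab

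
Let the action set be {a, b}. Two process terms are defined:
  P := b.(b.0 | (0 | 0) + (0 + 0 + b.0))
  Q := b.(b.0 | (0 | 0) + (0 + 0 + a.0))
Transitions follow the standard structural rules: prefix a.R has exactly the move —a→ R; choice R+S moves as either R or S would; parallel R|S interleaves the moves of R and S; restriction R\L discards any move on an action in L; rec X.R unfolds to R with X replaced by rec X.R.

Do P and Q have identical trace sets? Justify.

NO — witness ⟨ba⟩

LTS(P): 4 reachable states
  p0 = b.(b.0 | (0 | 0) + (0 + 0 + b.0)) | --b--▸ p1
  p1 = b.0 | (0 | 0) + (0 + 0 + b.0) | --b--▸ p2, --b--▸ p3
  p2 = 0 | ·
  p3 = 0 | (0 | 0) | ·
LTS(Q): 4 reachable states
  q0 = b.(b.0 | (0 | 0) + (0 + 0 + a.0)) | --b--▸ q1
  q1 = b.0 | (0 | 0) + (0 + 0 + a.0) | --a--▸ q2, --b--▸ q3
  q2 = 0 | ·
  q3 = 0 | (0 | 0) | ·
Trace ⟨ba⟩ through Q, begin at {q0}:
  step 1 (b): {q1}
  step 2 (a): {q2}
  ✓ Q
Trace ⟨ba⟩ through P, begin at {p0}:
  step 1 (b): {p1}
  step 2 (a): ∅  — P cannot continue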